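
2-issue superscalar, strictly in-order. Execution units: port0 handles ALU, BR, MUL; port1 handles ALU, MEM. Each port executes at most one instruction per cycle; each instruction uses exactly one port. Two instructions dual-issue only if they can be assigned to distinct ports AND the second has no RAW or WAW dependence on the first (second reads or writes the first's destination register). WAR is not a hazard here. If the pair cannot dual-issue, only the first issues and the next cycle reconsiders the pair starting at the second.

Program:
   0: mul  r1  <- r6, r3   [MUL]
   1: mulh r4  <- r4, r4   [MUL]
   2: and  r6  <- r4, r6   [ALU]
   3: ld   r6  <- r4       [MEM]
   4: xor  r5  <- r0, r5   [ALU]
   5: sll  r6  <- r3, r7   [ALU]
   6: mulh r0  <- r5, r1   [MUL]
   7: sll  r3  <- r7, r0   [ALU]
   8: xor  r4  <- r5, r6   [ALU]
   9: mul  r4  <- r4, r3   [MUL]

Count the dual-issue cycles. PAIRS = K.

PAIRS = 3

[0] i0  mul.MUL  -- no-port MUL/MUL
[1] i1  mulh.MUL  -- RAW r4
[2] i2  and.ALU  -- WAW r6
[3] i3&i4  ld.MEM xor.ALU  -- 2-wide
[4] i5&i6  sll.ALU mulh.MUL  -- 2-wide
[5] i7&i8  sll.ALU xor.ALU  -- 2-wide
[6] i9  mul.MUL  -- tail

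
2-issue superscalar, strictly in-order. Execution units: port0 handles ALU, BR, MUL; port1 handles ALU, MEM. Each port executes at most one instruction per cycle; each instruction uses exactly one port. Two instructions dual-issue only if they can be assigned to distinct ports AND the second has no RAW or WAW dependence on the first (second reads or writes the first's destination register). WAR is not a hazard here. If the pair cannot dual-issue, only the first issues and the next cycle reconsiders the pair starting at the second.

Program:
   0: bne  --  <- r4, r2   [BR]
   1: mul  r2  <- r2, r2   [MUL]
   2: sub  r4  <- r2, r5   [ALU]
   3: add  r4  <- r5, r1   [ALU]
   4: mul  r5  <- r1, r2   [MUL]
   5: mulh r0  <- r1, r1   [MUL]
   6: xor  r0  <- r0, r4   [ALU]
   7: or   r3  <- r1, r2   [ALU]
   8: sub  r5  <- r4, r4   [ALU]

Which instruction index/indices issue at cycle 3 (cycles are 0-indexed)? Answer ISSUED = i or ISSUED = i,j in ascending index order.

ISSUED = 3,4

c0: i0 bne  no-port BR/MUL
c1: i1 mul  RAW r2
c2: i2 sub  WAW r4
c3: i3,i4 add+mul  2-wide
c4: i5 mulh  RAW+WAW r0
c5: i6,i7 xor+or  2-wide
c6: i8 sub  tail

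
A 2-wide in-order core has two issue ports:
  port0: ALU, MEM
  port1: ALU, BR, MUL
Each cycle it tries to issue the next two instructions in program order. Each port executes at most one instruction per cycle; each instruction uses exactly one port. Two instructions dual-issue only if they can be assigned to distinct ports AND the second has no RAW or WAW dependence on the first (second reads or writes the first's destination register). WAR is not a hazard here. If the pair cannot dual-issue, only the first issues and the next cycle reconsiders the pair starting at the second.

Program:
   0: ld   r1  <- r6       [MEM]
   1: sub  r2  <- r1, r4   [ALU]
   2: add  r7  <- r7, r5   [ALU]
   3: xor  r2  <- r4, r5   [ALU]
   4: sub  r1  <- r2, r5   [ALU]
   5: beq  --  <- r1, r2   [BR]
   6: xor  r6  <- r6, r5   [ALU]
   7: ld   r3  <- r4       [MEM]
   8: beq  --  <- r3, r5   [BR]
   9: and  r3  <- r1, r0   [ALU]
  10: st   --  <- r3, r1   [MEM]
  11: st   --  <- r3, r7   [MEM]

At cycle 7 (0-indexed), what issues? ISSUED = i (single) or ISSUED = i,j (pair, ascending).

ISSUED = 10

  cy0 -> i0 (ld) RAW r1
  cy1 -> i1,i2 (sub;add) dual
  cy2 -> i3 (xor) RAW r2
  cy3 -> i4 (sub) RAW r1
  cy4 -> i5,i6 (beq;xor) dual
  cy5 -> i7 (ld) RAW r3
  cy6 -> i8,i9 (beq;and) dual
  cy7 -> i10 (st) no-port MEM/MEM
  cy8 -> i11 (st) tail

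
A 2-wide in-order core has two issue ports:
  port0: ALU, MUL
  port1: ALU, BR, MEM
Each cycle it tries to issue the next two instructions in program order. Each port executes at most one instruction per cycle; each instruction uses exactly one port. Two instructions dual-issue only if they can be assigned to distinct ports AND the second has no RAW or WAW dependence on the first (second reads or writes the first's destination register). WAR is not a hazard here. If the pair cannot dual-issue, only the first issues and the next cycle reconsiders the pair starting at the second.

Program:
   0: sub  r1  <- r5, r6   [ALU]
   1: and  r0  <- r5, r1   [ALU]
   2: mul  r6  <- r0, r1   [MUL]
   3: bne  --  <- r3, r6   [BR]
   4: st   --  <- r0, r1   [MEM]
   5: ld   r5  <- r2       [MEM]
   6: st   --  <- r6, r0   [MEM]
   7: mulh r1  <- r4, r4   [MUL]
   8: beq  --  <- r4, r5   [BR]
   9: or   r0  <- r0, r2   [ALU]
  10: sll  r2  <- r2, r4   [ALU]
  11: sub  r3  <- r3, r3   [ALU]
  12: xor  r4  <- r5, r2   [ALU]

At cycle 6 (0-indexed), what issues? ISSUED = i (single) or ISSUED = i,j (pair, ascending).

t=0 i0:sub ; RAW r1
t=1 i1:and ; RAW r0
t=2 i2:mul ; RAW r6
t=3 i3:bne ; no-port BR/MEM
t=4 i4:st ; no-port MEM/MEM
t=5 i5:ld ; no-port MEM/MEM
t=6 i6+i7:st mulh ; 2-wide
t=7 i8+i9:beq or ; 2-wide
t=8 i10+i11:sll sub ; 2-wide
t=9 i12:xor ; tail

ISSUED = 6,7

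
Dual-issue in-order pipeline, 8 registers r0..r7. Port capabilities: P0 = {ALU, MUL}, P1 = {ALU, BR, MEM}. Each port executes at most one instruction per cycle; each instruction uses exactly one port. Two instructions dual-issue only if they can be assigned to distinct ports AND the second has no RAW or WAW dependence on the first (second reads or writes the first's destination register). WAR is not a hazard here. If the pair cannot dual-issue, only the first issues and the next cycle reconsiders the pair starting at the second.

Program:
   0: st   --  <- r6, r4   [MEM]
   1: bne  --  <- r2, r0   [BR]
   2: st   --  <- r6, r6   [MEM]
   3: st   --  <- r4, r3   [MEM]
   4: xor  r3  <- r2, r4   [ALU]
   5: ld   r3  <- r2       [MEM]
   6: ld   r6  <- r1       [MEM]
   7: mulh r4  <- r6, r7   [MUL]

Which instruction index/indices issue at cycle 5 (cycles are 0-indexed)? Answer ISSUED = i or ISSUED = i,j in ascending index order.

ISSUED = 6

t=0 i0:st.MEM ; no-port MEM/BR
t=1 i1:bne.BR ; no-port BR/MEM
t=2 i2:st.MEM ; no-port MEM/MEM
t=3 i3,i4:st.MEM;xor.ALU ; dual
t=4 i5:ld.MEM ; no-port MEM/MEM
t=5 i6:ld.MEM ; RAW r6
t=6 i7:mulh.MUL ; tail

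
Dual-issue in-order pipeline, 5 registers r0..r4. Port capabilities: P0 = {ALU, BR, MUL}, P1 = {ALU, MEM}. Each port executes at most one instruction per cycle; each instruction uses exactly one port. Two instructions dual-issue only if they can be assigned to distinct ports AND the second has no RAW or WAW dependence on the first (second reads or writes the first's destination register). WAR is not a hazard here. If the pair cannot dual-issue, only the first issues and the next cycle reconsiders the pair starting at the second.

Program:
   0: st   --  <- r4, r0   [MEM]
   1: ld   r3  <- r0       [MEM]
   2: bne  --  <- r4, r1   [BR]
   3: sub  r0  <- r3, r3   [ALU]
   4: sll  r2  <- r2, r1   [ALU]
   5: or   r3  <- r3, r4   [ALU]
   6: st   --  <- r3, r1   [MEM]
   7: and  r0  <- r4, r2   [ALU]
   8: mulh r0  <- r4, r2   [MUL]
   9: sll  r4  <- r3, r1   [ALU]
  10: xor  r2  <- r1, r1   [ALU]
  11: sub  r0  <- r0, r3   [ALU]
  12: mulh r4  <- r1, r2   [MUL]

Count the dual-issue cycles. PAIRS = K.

PAIRS = 5

0. st.MEM @i0  | no-port MEM/MEM
1. ld.MEM+bne.BR @i1/i2  | pair
2. sub.ALU+sll.ALU @i3/i4  | pair
3. or.ALU @i5  | RAW r3
4. st.MEM+and.ALU @i6/i7  | pair
5. mulh.MUL+sll.ALU @i8/i9  | pair
6. xor.ALU+sub.ALU @i10/i11  | pair
7. mulh.MUL @i12  | tail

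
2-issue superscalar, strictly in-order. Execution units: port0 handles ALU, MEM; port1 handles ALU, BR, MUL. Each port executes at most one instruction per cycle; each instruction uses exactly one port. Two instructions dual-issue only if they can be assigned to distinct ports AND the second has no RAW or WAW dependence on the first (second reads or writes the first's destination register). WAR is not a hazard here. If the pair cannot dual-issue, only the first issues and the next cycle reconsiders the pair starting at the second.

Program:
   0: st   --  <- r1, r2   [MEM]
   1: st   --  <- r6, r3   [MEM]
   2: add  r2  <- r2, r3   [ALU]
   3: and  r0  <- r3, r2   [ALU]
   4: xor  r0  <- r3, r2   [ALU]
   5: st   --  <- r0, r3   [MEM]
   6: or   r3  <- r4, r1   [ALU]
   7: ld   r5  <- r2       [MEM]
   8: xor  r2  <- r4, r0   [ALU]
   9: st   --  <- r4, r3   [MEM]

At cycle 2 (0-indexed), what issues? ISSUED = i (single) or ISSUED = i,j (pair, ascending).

  cy0 -> i0 (st) no-port MEM/MEM
  cy1 -> i1+i2 (st/add) dual
  cy2 -> i3 (and) WAW r0
  cy3 -> i4 (xor) RAW r0
  cy4 -> i5+i6 (st/or) dual
  cy5 -> i7+i8 (ld/xor) dual
  cy6 -> i9 (st) tail

ISSUED = 3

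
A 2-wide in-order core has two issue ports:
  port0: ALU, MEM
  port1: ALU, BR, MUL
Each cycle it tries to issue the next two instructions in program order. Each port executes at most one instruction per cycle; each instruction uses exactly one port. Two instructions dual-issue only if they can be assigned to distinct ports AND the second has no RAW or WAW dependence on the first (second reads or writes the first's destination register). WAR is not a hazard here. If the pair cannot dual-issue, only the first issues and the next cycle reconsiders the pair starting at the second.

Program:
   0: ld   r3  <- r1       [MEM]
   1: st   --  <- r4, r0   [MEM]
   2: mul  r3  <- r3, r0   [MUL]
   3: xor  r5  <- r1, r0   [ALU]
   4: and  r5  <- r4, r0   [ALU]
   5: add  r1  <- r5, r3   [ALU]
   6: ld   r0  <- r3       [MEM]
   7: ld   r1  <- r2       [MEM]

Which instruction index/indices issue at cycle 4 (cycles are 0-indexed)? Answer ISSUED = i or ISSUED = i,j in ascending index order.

[0] i0  ld  -- no-port MEM/MEM
[1] i1/i2  st+mul  -- 2-wide
[2] i3  xor  -- WAW r5
[3] i4  and  -- RAW r5
[4] i5/i6  add+ld  -- 2-wide
[5] i7  ld  -- tail

ISSUED = 5,6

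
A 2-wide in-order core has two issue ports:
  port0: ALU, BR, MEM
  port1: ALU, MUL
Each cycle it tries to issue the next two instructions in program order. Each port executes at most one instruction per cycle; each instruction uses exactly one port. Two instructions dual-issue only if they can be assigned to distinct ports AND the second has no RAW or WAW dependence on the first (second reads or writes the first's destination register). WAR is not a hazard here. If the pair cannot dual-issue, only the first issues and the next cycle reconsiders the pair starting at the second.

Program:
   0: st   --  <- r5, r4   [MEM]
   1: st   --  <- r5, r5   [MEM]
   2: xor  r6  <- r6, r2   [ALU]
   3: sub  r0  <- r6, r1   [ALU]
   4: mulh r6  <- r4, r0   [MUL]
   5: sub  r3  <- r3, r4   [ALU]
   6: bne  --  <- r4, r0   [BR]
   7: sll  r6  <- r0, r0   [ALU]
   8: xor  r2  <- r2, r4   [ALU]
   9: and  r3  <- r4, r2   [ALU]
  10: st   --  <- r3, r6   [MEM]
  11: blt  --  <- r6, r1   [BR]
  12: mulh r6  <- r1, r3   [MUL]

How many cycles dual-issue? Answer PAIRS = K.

c0: i0 st  no-port MEM/MEM
c1: i1+i2 st+xor  dual
c2: i3 sub  RAW r0
c3: i4+i5 mulh+sub  dual
c4: i6+i7 bne+sll  dual
c5: i8 xor  RAW r2
c6: i9 and  RAW r3
c7: i10 st  no-port MEM/BR
c8: i11+i12 blt+mulh  dual

PAIRS = 4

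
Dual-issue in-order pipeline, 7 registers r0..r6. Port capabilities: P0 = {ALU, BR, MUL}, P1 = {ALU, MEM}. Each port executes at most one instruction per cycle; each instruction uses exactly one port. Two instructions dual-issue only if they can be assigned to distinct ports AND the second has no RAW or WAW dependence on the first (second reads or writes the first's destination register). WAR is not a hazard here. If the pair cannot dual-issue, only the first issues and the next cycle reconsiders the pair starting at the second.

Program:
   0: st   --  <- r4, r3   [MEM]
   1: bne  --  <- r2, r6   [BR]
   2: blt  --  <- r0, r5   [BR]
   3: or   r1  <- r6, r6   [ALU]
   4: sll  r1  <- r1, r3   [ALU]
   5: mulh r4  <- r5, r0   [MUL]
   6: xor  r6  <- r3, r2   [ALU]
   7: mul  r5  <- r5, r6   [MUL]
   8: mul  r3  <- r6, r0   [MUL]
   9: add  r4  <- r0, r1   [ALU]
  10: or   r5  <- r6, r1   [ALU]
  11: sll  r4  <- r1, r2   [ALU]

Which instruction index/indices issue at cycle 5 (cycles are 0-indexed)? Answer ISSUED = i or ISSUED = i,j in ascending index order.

ISSUED = 8,9

c0: i0/i1 st.MEM bne.BR  pair
c1: i2/i3 blt.BR or.ALU  pair
c2: i4/i5 sll.ALU mulh.MUL  pair
c3: i6 xor.ALU  RAW r6
c4: i7 mul.MUL  no-port MUL/MUL
c5: i8/i9 mul.MUL add.ALU  pair
c6: i10/i11 or.ALU sll.ALU  pair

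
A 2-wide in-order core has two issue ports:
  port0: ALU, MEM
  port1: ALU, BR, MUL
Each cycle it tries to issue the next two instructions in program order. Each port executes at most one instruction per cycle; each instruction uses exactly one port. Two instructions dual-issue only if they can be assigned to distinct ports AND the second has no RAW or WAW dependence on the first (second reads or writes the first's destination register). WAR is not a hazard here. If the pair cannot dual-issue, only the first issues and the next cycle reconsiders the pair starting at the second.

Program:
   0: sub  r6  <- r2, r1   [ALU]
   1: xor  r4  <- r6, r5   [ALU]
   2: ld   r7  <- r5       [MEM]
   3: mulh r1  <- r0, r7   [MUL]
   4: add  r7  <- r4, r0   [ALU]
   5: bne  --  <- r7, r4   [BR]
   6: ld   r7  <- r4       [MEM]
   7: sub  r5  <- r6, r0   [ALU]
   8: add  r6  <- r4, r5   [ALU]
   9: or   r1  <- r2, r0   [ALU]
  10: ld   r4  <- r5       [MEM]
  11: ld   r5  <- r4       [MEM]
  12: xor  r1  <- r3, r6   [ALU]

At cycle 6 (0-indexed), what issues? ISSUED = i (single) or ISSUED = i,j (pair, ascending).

0. sub.ALU @i0  | RAW r6
1. xor.ALU;ld.MEM @i1/i2  | pair
2. mulh.MUL;add.ALU @i3/i4  | pair
3. bne.BR;ld.MEM @i5/i6  | pair
4. sub.ALU @i7  | RAW r5
5. add.ALU;or.ALU @i8/i9  | pair
6. ld.MEM @i10  | no-port MEM/MEM
7. ld.MEM;xor.ALU @i11/i12  | pair

ISSUED = 10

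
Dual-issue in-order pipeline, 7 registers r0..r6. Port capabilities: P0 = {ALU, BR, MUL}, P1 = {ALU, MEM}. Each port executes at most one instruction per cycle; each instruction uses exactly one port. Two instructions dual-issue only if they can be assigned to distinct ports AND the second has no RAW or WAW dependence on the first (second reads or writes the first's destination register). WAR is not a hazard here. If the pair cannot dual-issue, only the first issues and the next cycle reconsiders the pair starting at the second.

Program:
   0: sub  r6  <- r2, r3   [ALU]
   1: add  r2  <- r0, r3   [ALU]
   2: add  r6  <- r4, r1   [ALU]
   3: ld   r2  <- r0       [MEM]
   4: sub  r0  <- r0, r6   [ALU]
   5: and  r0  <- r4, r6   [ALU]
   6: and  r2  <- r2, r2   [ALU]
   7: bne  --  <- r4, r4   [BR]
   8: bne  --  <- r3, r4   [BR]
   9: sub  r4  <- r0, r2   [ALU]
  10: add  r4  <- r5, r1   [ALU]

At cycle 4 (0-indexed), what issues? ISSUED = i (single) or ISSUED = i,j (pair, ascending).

#0 head=0: sub/add i0+i1 pair
#1 head=2: add/ld i2+i3 pair
#2 head=4: sub i4 WAW r0
#3 head=5: and/and i5+i6 pair
#4 head=7: bne i7 no-port BR/BR
#5 head=8: bne/sub i8+i9 pair
#6 head=10: add i10 tail

ISSUED = 7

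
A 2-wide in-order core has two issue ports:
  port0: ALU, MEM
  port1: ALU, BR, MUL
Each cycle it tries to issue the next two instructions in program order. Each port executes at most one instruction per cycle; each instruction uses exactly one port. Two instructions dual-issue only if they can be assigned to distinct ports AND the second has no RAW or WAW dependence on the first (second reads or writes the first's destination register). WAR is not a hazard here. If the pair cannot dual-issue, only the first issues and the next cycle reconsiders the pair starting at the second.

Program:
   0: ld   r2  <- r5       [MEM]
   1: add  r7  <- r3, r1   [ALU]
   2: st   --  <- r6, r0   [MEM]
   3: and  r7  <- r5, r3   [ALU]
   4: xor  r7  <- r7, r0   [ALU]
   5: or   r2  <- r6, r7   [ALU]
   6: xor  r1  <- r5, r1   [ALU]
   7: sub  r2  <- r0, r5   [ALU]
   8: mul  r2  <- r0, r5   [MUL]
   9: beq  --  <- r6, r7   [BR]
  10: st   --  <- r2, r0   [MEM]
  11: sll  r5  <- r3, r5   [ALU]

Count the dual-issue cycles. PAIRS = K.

PAIRS = 4

[0] i0,i1  ld;add  -- 2-wide
[1] i2,i3  st;and  -- 2-wide
[2] i4  xor  -- RAW r7
[3] i5,i6  or;xor  -- 2-wide
[4] i7  sub  -- WAW r2
[5] i8  mul  -- no-port MUL/BR
[6] i9,i10  beq;st  -- 2-wide
[7] i11  sll  -- tail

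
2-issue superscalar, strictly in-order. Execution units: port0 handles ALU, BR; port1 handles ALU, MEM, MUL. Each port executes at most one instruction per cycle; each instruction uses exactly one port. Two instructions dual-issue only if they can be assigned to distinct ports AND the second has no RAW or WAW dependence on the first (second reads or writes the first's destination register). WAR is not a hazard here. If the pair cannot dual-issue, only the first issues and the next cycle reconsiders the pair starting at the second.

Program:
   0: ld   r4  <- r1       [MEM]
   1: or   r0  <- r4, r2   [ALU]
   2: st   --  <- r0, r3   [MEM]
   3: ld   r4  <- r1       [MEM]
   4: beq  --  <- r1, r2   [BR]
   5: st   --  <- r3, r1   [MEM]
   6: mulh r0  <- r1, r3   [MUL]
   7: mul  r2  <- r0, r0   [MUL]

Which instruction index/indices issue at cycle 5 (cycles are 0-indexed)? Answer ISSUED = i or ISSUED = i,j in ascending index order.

c0: i0 ld  RAW r4
c1: i1 or  RAW r0
c2: i2 st  no-port MEM/MEM
c3: i3,i4 ld+beq  dual
c4: i5 st  no-port MEM/MUL
c5: i6 mulh  no-port MUL/MUL
c6: i7 mul  tail

ISSUED = 6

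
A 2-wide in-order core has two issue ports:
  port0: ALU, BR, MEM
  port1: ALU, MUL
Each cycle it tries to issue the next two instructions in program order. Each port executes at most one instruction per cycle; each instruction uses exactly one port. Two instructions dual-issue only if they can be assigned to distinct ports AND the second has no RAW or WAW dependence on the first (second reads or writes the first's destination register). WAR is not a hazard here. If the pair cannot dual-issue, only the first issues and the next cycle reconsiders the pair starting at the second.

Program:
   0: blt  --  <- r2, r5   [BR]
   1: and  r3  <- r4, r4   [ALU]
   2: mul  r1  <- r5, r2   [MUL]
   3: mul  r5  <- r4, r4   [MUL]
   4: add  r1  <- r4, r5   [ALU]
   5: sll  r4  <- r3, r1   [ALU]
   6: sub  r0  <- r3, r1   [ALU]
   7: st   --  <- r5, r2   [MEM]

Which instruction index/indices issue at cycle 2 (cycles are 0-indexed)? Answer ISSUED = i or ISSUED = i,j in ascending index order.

c0: i0/i1 blt+and  2-wide
c1: i2 mul  no-port MUL/MUL
c2: i3 mul  RAW r5
c3: i4 add  RAW r1
c4: i5/i6 sll+sub  2-wide
c5: i7 st  tail

ISSUED = 3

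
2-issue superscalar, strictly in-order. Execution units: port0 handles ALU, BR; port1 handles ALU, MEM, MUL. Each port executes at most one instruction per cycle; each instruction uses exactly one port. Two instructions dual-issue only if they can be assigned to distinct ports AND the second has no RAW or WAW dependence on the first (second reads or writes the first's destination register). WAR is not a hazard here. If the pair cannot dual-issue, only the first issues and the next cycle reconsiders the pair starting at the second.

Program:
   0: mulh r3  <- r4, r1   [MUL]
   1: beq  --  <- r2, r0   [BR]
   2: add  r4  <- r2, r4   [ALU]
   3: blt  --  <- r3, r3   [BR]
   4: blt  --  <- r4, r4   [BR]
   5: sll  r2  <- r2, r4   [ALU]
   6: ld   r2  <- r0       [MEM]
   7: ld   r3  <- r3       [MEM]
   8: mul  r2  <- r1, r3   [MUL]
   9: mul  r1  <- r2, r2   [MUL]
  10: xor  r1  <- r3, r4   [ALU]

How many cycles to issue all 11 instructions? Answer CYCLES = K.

[0] i0+i1  mulh.MUL/beq.BR  -- 2-wide
[1] i2+i3  add.ALU/blt.BR  -- 2-wide
[2] i4+i5  blt.BR/sll.ALU  -- 2-wide
[3] i6  ld.MEM  -- no-port MEM/MEM
[4] i7  ld.MEM  -- no-port MEM/MUL
[5] i8  mul.MUL  -- no-port MUL/MUL
[6] i9  mul.MUL  -- WAW r1
[7] i10  xor.ALU  -- tail

CYCLES = 8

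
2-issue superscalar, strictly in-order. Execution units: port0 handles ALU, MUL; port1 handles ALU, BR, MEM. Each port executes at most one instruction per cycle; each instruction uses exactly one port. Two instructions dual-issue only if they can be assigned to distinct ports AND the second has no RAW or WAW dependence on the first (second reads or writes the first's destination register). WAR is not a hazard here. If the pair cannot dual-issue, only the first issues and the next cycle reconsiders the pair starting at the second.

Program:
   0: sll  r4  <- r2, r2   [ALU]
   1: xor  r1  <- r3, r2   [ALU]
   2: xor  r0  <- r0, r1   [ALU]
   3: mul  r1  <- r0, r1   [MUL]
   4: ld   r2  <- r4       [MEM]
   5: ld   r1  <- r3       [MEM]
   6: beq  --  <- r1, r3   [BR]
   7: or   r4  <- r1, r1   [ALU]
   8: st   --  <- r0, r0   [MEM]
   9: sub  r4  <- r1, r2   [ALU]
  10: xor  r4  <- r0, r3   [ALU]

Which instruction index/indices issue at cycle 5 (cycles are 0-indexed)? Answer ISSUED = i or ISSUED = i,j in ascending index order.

ISSUED = 8,9

[0] i0/i1  sll.ALU;xor.ALU  -- pair
[1] i2  xor.ALU  -- RAW r0
[2] i3/i4  mul.MUL;ld.MEM  -- pair
[3] i5  ld.MEM  -- no-port MEM/BR
[4] i6/i7  beq.BR;or.ALU  -- pair
[5] i8/i9  st.MEM;sub.ALU  -- pair
[6] i10  xor.ALU  -- tail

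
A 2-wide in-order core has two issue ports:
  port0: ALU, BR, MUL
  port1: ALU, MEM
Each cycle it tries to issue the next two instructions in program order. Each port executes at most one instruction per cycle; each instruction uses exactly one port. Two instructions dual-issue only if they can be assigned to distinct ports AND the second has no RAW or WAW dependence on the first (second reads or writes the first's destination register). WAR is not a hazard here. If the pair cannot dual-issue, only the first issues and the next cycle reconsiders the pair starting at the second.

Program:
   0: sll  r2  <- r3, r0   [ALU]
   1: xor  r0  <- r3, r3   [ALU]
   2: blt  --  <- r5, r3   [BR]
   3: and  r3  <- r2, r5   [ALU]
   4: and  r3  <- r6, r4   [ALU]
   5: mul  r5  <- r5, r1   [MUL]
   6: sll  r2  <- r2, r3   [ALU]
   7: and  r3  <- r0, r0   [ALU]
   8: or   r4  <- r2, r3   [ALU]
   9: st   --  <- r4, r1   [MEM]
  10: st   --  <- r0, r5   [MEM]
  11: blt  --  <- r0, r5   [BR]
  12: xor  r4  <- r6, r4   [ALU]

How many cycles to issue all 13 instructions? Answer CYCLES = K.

CYCLES = 8

t=0 i0/i1:sll+xor ; 2-wide
t=1 i2/i3:blt+and ; 2-wide
t=2 i4/i5:and+mul ; 2-wide
t=3 i6/i7:sll+and ; 2-wide
t=4 i8:or ; RAW r4
t=5 i9:st ; no-port MEM/MEM
t=6 i10/i11:st+blt ; 2-wide
t=7 i12:xor ; tail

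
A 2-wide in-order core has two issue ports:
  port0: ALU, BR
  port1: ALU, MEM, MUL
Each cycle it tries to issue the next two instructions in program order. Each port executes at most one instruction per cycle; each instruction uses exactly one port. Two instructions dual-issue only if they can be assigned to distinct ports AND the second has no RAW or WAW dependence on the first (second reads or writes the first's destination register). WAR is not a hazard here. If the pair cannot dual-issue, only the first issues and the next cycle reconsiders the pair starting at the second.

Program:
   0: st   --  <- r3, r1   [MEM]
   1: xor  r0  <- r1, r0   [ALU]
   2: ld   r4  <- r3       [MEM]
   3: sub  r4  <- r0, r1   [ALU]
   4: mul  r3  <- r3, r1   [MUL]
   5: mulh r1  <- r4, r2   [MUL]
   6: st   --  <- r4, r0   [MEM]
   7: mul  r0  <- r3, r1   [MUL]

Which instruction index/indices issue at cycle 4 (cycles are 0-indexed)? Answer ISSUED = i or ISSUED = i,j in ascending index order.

ISSUED = 6

t=0 i0,i1:st+xor ; pair
t=1 i2:ld ; WAW r4
t=2 i3,i4:sub+mul ; pair
t=3 i5:mulh ; no-port MUL/MEM
t=4 i6:st ; no-port MEM/MUL
t=5 i7:mul ; tail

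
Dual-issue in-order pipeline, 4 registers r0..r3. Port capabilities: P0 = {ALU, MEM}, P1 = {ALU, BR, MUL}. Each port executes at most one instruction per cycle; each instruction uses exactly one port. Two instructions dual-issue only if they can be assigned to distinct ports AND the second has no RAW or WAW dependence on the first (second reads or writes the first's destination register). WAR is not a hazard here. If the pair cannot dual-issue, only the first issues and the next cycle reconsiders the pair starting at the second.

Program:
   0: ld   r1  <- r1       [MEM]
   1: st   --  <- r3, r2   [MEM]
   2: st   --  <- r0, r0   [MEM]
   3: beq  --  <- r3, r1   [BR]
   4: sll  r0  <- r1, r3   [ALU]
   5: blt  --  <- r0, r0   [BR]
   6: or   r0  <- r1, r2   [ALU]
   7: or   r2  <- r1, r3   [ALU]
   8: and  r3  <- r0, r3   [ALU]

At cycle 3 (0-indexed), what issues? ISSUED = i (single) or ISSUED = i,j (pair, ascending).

ISSUED = 4

t=0 i0:ld ; no-port MEM/MEM
t=1 i1:st ; no-port MEM/MEM
t=2 i2+i3:st/beq ; pair
t=3 i4:sll ; RAW r0
t=4 i5+i6:blt/or ; pair
t=5 i7+i8:or/and ; pair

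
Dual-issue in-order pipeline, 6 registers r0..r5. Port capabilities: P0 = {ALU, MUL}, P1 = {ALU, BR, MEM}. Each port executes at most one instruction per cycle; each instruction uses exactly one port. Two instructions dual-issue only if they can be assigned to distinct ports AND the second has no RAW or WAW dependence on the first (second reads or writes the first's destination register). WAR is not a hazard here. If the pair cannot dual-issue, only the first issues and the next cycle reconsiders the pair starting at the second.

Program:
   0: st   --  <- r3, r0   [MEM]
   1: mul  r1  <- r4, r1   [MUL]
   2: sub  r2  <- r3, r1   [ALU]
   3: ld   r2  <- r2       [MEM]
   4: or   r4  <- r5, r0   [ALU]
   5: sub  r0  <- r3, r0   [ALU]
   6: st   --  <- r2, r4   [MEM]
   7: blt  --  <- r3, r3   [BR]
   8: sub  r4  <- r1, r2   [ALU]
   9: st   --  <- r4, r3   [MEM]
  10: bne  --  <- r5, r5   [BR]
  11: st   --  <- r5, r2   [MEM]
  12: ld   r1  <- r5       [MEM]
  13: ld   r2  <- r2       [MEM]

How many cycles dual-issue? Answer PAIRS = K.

PAIRS = 4

  cy0 -> i0/i1 (st.MEM mul.MUL) dual
  cy1 -> i2 (sub.ALU) RAW+WAW r2
  cy2 -> i3/i4 (ld.MEM or.ALU) dual
  cy3 -> i5/i6 (sub.ALU st.MEM) dual
  cy4 -> i7/i8 (blt.BR sub.ALU) dual
  cy5 -> i9 (st.MEM) no-port MEM/BR
  cy6 -> i10 (bne.BR) no-port BR/MEM
  cy7 -> i11 (st.MEM) no-port MEM/MEM
  cy8 -> i12 (ld.MEM) no-port MEM/MEM
  cy9 -> i13 (ld.MEM) tail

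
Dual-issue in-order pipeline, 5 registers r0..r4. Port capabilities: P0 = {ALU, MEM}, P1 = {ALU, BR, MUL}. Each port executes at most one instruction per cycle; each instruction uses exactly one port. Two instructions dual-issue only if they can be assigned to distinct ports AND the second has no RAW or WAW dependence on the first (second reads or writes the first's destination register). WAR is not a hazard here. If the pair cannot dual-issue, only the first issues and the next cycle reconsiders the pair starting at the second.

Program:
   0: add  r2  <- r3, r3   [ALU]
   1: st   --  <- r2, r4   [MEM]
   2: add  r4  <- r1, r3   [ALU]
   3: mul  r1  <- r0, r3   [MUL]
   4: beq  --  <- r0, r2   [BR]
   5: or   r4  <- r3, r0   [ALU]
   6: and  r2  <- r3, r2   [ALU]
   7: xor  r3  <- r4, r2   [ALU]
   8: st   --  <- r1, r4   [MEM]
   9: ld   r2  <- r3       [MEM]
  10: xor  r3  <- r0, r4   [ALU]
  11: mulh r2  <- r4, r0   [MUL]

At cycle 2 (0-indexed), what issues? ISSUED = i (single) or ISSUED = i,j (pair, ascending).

ISSUED = 3

  cy0 -> i0 (add.ALU) RAW r2
  cy1 -> i1,i2 (st.MEM/add.ALU) dual
  cy2 -> i3 (mul.MUL) no-port MUL/BR
  cy3 -> i4,i5 (beq.BR/or.ALU) dual
  cy4 -> i6 (and.ALU) RAW r2
  cy5 -> i7,i8 (xor.ALU/st.MEM) dual
  cy6 -> i9,i10 (ld.MEM/xor.ALU) dual
  cy7 -> i11 (mulh.MUL) tail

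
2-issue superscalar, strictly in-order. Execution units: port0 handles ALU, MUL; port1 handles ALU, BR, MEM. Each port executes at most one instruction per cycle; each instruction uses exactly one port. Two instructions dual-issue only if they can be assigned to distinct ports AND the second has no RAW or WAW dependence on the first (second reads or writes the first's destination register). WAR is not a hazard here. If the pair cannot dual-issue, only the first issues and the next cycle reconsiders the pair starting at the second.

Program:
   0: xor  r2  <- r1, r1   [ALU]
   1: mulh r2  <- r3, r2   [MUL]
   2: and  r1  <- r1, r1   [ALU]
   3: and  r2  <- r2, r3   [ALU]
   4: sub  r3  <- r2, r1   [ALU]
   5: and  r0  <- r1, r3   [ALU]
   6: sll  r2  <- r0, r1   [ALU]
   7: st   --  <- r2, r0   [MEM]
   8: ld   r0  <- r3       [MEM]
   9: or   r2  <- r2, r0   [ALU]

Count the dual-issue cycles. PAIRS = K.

PAIRS = 1

#0 head=0: xor.ALU i0 RAW+WAW r2
#1 head=1: mulh.MUL and.ALU i1&i2 pair
#2 head=3: and.ALU i3 RAW r2
#3 head=4: sub.ALU i4 RAW r3
#4 head=5: and.ALU i5 RAW r0
#5 head=6: sll.ALU i6 RAW r2
#6 head=7: st.MEM i7 no-port MEM/MEM
#7 head=8: ld.MEM i8 RAW r0
#8 head=9: or.ALU i9 tail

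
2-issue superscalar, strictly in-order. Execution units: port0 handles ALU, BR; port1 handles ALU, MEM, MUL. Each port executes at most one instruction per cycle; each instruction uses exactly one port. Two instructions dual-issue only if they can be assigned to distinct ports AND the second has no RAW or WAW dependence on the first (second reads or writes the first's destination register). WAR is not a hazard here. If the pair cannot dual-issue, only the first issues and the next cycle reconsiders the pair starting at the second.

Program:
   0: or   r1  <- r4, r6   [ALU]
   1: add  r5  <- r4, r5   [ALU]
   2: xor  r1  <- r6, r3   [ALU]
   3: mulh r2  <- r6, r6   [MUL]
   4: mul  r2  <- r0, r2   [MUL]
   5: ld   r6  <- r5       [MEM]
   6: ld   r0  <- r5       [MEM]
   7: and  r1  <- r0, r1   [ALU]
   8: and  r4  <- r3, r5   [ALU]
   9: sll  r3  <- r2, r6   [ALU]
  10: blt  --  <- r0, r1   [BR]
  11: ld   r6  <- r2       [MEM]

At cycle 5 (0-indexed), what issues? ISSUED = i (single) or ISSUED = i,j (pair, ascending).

  cy0 -> i0/i1 (or;add) dual
  cy1 -> i2/i3 (xor;mulh) dual
  cy2 -> i4 (mul) no-port MUL/MEM
  cy3 -> i5 (ld) no-port MEM/MEM
  cy4 -> i6 (ld) RAW r0
  cy5 -> i7/i8 (and;and) dual
  cy6 -> i9/i10 (sll;blt) dual
  cy7 -> i11 (ld) tail

ISSUED = 7,8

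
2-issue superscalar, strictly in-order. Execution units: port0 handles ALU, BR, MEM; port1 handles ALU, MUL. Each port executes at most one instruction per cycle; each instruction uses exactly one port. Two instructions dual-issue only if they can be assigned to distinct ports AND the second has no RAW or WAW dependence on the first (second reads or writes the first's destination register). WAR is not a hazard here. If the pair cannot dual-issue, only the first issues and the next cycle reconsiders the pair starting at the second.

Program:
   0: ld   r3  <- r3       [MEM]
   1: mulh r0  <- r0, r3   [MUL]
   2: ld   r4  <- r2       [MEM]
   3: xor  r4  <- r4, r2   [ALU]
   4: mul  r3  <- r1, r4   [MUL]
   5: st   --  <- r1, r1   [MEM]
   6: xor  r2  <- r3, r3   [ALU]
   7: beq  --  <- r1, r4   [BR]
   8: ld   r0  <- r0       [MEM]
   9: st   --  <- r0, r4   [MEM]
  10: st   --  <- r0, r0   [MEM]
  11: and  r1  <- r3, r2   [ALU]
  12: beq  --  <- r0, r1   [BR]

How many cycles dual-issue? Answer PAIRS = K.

PAIRS = 4

  cy0 -> i0 (ld.MEM) RAW r3
  cy1 -> i1+i2 (mulh.MUL+ld.MEM) pair
  cy2 -> i3 (xor.ALU) RAW r4
  cy3 -> i4+i5 (mul.MUL+st.MEM) pair
  cy4 -> i6+i7 (xor.ALU+beq.BR) pair
  cy5 -> i8 (ld.MEM) no-port MEM/MEM
  cy6 -> i9 (st.MEM) no-port MEM/MEM
  cy7 -> i10+i11 (st.MEM+and.ALU) pair
  cy8 -> i12 (beq.BR) tail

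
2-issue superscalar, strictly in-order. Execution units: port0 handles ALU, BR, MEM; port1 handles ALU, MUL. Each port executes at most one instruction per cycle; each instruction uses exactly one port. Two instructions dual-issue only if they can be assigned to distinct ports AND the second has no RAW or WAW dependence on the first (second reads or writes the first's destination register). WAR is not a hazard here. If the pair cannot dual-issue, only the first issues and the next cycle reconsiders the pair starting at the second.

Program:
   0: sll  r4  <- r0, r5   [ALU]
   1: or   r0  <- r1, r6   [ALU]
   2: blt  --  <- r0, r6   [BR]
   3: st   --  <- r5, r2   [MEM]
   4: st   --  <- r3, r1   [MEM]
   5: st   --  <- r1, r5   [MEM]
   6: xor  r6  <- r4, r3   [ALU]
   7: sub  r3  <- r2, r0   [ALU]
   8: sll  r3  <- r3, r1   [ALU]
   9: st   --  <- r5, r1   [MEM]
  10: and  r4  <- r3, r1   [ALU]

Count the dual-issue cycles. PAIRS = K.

t=0 i0,i1:sll+or ; pair
t=1 i2:blt ; no-port BR/MEM
t=2 i3:st ; no-port MEM/MEM
t=3 i4:st ; no-port MEM/MEM
t=4 i5,i6:st+xor ; pair
t=5 i7:sub ; RAW+WAW r3
t=6 i8,i9:sll+st ; pair
t=7 i10:and ; tail

PAIRS = 3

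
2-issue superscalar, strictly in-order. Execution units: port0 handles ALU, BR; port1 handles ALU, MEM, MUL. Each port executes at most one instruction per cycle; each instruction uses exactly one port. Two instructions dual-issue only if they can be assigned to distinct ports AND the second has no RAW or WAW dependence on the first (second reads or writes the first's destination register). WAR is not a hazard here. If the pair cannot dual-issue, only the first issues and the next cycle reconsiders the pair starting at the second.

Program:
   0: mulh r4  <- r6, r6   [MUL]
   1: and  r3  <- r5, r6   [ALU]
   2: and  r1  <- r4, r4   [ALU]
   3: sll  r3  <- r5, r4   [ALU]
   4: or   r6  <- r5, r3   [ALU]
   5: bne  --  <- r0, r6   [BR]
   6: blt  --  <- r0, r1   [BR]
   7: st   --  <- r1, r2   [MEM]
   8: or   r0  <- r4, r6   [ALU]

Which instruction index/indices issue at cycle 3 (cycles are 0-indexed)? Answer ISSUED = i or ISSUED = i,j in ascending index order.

ISSUED = 5

[0] i0/i1  mulh.MUL;and.ALU  -- 2-wide
[1] i2/i3  and.ALU;sll.ALU  -- 2-wide
[2] i4  or.ALU  -- RAW r6
[3] i5  bne.BR  -- no-port BR/BR
[4] i6/i7  blt.BR;st.MEM  -- 2-wide
[5] i8  or.ALU  -- tail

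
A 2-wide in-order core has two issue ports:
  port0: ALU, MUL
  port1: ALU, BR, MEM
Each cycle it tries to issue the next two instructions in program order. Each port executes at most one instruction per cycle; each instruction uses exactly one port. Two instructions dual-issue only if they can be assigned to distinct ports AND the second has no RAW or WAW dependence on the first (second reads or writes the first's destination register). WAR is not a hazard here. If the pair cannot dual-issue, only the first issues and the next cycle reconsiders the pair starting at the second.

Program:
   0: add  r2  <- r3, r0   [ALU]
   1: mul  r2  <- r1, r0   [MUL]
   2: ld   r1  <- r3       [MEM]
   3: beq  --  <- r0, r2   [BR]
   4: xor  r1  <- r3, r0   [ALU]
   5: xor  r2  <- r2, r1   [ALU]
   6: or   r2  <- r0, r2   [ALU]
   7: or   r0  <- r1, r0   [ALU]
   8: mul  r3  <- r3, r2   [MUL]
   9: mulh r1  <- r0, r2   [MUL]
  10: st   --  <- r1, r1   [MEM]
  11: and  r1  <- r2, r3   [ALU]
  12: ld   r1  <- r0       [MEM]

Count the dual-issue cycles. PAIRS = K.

PAIRS = 4

#0 head=0: add i0 WAW r2
#1 head=1: mul+ld i1/i2 2-wide
#2 head=3: beq+xor i3/i4 2-wide
#3 head=5: xor i5 RAW+WAW r2
#4 head=6: or+or i6/i7 2-wide
#5 head=8: mul i8 no-port MUL/MUL
#6 head=9: mulh i9 RAW r1
#7 head=10: st+and i10/i11 2-wide
#8 head=12: ld i12 tail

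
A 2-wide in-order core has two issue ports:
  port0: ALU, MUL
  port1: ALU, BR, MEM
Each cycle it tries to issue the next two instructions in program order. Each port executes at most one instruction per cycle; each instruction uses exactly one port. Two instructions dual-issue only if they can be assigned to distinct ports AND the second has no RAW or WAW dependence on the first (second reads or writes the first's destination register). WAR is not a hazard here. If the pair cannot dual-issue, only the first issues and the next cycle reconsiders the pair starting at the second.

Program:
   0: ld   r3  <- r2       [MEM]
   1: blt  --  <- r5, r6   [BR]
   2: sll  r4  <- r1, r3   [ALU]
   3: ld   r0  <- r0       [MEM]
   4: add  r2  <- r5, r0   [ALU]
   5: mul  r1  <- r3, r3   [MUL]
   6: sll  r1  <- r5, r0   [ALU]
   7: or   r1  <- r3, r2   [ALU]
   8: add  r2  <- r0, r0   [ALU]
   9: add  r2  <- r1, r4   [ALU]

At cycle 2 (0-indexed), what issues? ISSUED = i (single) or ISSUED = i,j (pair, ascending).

ISSUED = 3

[0] i0  ld  -- no-port MEM/BR
[1] i1,i2  blt+sll  -- pair
[2] i3  ld  -- RAW r0
[3] i4,i5  add+mul  -- pair
[4] i6  sll  -- WAW r1
[5] i7,i8  or+add  -- pair
[6] i9  add  -- tail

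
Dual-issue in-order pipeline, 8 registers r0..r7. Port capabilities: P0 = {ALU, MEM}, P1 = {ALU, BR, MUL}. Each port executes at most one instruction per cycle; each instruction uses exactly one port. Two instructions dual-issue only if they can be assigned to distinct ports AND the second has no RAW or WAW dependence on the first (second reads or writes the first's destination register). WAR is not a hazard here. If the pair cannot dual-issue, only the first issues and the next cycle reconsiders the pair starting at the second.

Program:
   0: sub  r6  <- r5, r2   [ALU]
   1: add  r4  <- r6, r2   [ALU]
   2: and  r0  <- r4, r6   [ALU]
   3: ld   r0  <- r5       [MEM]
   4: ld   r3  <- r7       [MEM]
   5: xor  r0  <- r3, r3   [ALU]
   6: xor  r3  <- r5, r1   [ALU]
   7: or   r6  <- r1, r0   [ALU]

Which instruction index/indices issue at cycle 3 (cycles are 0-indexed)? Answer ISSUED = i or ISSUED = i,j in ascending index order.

ISSUED = 3

0. sub @i0  | RAW r6
1. add @i1  | RAW r4
2. and @i2  | WAW r0
3. ld @i3  | no-port MEM/MEM
4. ld @i4  | RAW r3
5. xor xor @i5&i6  | 2-wide
6. or @i7  | tail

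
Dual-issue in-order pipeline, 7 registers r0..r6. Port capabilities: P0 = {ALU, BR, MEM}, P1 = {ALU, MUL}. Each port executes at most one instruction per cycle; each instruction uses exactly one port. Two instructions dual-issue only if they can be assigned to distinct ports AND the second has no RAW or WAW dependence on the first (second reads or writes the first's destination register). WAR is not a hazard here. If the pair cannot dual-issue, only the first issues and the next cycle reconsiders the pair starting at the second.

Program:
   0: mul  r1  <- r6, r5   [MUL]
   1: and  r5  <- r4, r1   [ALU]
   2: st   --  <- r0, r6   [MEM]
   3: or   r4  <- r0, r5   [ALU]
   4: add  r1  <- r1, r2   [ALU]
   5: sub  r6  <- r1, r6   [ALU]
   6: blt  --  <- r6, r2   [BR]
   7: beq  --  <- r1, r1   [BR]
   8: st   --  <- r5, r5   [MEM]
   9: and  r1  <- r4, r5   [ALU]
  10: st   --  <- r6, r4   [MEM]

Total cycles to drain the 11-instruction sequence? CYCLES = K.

0. mul.MUL @i0  | RAW r1
1. and.ALU;st.MEM @i1&i2  | pair
2. or.ALU;add.ALU @i3&i4  | pair
3. sub.ALU @i5  | RAW r6
4. blt.BR @i6  | no-port BR/BR
5. beq.BR @i7  | no-port BR/MEM
6. st.MEM;and.ALU @i8&i9  | pair
7. st.MEM @i10  | tail

CYCLES = 8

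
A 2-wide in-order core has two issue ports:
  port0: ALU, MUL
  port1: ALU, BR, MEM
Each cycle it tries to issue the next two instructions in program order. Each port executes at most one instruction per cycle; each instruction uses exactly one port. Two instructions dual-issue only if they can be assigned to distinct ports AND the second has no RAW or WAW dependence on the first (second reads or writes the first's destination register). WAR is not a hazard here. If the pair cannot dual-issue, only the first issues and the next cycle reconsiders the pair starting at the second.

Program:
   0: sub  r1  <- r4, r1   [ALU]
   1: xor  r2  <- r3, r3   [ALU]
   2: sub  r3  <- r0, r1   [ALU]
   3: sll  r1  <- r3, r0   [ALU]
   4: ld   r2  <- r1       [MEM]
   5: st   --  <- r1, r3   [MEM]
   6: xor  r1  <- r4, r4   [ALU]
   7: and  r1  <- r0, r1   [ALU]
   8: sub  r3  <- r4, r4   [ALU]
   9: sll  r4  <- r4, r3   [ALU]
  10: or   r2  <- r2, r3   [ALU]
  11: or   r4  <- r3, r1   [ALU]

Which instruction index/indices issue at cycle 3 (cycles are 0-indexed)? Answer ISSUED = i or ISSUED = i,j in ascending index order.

ISSUED = 4

t=0 i0,i1:sub;xor ; dual
t=1 i2:sub ; RAW r3
t=2 i3:sll ; RAW r1
t=3 i4:ld ; no-port MEM/MEM
t=4 i5,i6:st;xor ; dual
t=5 i7,i8:and;sub ; dual
t=6 i9,i10:sll;or ; dual
t=7 i11:or ; tail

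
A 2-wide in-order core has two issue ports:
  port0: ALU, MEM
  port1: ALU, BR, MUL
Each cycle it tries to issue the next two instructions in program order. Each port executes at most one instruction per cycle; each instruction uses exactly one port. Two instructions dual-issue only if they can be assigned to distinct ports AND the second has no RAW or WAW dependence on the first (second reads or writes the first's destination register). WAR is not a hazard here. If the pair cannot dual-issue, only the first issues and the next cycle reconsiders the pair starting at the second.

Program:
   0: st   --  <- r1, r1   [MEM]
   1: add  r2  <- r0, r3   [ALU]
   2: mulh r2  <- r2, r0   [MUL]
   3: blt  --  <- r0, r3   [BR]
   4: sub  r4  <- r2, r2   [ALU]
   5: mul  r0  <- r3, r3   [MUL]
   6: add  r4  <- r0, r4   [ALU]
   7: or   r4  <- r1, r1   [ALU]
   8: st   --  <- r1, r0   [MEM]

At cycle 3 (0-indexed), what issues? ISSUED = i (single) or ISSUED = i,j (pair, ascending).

ISSUED = 5

0. st;add @i0/i1  | 2-wide
1. mulh @i2  | no-port MUL/BR
2. blt;sub @i3/i4  | 2-wide
3. mul @i5  | RAW r0
4. add @i6  | WAW r4
5. or;st @i7/i8  | 2-wide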